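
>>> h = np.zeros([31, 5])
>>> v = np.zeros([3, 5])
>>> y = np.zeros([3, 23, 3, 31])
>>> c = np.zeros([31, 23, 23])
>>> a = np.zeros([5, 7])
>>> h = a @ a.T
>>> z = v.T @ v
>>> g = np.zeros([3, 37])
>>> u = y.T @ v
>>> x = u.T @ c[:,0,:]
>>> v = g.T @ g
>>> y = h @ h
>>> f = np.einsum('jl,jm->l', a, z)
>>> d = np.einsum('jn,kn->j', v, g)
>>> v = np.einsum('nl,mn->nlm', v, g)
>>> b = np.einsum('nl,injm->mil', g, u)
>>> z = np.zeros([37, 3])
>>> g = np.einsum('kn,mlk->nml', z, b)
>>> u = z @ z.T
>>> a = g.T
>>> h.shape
(5, 5)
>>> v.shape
(37, 37, 3)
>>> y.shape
(5, 5)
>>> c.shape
(31, 23, 23)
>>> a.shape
(31, 5, 3)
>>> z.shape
(37, 3)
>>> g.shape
(3, 5, 31)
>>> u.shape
(37, 37)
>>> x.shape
(5, 23, 3, 23)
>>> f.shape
(7,)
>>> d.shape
(37,)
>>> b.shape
(5, 31, 37)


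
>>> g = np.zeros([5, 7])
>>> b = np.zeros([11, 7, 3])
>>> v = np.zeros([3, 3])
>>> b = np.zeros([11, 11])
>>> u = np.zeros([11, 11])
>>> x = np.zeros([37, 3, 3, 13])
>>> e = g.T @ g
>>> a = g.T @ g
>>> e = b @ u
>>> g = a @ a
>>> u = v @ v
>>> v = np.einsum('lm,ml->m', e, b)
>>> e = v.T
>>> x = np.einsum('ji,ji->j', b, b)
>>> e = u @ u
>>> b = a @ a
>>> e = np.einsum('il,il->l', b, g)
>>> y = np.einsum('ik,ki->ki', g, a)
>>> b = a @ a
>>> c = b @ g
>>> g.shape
(7, 7)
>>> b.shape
(7, 7)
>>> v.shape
(11,)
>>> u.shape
(3, 3)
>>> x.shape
(11,)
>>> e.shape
(7,)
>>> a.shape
(7, 7)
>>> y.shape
(7, 7)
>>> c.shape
(7, 7)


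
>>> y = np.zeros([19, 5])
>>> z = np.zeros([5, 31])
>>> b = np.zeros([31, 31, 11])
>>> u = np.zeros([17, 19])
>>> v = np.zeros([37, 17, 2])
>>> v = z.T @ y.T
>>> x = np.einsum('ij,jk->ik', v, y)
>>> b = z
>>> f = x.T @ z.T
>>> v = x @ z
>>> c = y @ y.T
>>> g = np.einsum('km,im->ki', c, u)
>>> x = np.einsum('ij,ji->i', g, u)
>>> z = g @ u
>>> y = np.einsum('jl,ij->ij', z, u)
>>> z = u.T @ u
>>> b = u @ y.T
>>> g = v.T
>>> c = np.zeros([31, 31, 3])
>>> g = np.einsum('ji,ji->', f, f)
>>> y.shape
(17, 19)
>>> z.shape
(19, 19)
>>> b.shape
(17, 17)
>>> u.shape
(17, 19)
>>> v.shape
(31, 31)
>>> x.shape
(19,)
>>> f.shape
(5, 5)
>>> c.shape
(31, 31, 3)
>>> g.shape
()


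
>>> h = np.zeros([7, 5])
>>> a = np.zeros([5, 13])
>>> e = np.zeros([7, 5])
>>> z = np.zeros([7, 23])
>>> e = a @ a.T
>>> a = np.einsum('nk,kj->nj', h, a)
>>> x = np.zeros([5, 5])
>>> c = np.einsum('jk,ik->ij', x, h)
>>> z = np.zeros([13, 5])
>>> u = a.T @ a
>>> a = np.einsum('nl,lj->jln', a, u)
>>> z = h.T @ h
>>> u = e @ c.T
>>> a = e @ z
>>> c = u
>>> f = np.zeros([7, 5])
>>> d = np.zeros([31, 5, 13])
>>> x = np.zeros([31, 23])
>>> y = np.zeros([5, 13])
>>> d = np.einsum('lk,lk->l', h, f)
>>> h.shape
(7, 5)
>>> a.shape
(5, 5)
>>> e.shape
(5, 5)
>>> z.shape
(5, 5)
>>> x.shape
(31, 23)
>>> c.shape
(5, 7)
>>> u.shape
(5, 7)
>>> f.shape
(7, 5)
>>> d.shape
(7,)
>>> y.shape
(5, 13)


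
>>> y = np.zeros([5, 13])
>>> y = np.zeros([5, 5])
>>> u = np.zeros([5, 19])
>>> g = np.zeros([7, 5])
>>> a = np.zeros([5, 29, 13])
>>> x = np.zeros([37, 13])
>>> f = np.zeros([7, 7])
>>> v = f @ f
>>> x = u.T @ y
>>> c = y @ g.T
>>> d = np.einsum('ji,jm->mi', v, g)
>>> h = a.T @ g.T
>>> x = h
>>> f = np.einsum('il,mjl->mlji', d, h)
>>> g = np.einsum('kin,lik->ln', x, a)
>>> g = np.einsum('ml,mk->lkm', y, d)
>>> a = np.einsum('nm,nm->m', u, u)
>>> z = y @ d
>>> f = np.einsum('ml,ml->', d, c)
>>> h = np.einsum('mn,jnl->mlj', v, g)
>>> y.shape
(5, 5)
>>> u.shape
(5, 19)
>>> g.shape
(5, 7, 5)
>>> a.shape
(19,)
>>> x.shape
(13, 29, 7)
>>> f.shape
()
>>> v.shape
(7, 7)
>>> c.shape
(5, 7)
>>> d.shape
(5, 7)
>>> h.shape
(7, 5, 5)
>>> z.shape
(5, 7)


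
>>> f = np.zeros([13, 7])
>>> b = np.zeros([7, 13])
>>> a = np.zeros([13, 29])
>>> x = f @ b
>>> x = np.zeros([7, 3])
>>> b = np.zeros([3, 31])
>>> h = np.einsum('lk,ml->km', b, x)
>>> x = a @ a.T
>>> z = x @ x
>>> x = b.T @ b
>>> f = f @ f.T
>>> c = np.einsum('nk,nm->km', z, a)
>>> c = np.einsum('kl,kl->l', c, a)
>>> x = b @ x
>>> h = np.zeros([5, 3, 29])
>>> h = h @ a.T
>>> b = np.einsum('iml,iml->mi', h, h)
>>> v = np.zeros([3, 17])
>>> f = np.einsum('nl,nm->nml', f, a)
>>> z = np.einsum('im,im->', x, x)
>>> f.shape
(13, 29, 13)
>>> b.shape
(3, 5)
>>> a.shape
(13, 29)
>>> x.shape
(3, 31)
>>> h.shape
(5, 3, 13)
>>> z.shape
()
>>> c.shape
(29,)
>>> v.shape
(3, 17)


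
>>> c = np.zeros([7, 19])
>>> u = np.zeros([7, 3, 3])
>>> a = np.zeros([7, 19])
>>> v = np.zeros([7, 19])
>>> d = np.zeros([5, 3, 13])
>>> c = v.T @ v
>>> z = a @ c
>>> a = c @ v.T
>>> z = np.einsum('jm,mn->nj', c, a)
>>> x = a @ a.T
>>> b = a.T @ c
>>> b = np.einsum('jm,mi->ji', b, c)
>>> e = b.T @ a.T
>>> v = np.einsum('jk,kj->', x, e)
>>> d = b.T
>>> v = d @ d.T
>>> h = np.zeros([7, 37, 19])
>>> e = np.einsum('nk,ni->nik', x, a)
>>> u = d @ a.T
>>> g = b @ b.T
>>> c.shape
(19, 19)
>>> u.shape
(19, 19)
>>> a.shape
(19, 7)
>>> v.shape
(19, 19)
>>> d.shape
(19, 7)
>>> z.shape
(7, 19)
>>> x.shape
(19, 19)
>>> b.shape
(7, 19)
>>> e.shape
(19, 7, 19)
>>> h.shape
(7, 37, 19)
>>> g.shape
(7, 7)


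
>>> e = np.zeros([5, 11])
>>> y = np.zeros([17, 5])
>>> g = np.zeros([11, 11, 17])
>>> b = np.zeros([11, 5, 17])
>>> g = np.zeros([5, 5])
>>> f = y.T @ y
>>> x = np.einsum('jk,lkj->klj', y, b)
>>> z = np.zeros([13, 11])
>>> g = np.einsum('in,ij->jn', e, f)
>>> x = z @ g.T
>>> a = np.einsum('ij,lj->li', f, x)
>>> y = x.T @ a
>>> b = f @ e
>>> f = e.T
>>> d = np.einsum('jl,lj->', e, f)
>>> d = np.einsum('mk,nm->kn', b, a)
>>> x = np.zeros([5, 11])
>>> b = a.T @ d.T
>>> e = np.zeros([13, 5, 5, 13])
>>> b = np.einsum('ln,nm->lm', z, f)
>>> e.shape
(13, 5, 5, 13)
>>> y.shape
(5, 5)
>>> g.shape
(5, 11)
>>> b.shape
(13, 5)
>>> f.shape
(11, 5)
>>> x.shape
(5, 11)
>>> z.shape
(13, 11)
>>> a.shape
(13, 5)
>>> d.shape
(11, 13)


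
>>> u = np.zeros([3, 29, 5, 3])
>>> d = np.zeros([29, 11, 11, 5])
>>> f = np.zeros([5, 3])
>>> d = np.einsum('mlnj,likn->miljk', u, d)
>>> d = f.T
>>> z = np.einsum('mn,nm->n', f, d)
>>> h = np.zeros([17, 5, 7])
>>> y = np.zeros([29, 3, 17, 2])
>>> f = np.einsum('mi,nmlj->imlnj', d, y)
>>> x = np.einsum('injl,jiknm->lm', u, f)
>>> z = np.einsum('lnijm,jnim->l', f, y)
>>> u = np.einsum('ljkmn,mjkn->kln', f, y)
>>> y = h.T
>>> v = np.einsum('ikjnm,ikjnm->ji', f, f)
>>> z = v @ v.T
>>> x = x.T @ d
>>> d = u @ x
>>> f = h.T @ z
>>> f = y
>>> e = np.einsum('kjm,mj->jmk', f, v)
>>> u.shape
(17, 5, 2)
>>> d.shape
(17, 5, 5)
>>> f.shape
(7, 5, 17)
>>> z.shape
(17, 17)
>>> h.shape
(17, 5, 7)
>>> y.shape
(7, 5, 17)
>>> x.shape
(2, 5)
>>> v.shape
(17, 5)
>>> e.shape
(5, 17, 7)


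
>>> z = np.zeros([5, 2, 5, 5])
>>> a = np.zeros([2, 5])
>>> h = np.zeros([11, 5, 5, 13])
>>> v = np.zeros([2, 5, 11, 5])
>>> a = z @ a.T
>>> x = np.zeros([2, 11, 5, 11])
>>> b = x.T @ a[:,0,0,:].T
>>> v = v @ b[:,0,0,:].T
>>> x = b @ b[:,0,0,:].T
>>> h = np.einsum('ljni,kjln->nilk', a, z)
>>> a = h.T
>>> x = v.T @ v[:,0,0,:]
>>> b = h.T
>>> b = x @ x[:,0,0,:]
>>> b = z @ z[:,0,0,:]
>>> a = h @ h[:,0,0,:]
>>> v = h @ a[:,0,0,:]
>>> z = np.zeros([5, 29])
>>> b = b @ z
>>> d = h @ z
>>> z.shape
(5, 29)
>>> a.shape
(5, 2, 5, 5)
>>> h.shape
(5, 2, 5, 5)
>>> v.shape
(5, 2, 5, 5)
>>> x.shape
(11, 11, 5, 11)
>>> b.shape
(5, 2, 5, 29)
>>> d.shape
(5, 2, 5, 29)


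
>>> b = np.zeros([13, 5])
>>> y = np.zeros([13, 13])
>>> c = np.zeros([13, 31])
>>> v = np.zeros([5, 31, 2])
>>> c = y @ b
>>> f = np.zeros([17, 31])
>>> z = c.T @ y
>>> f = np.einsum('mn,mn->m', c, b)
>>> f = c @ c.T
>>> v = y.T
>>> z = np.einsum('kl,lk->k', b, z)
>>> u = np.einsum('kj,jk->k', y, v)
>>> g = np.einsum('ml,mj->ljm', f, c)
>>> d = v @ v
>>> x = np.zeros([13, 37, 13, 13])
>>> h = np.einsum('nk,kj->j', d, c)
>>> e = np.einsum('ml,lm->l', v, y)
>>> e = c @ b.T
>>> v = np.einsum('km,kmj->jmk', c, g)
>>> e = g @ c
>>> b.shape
(13, 5)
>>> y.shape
(13, 13)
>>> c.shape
(13, 5)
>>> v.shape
(13, 5, 13)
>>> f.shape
(13, 13)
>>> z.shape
(13,)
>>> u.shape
(13,)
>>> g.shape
(13, 5, 13)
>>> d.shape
(13, 13)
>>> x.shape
(13, 37, 13, 13)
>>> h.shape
(5,)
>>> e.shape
(13, 5, 5)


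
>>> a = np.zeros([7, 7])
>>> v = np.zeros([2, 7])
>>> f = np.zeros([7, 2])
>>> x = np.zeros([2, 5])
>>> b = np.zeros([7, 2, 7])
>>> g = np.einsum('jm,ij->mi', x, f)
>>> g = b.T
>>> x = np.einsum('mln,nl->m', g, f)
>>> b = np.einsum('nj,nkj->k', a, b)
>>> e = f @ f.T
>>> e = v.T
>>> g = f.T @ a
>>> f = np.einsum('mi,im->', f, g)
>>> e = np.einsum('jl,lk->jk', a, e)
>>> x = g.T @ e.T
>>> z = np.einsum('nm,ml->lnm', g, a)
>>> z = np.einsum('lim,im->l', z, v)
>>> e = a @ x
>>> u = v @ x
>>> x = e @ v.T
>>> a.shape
(7, 7)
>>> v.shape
(2, 7)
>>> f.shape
()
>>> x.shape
(7, 2)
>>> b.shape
(2,)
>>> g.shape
(2, 7)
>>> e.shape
(7, 7)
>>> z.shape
(7,)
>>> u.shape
(2, 7)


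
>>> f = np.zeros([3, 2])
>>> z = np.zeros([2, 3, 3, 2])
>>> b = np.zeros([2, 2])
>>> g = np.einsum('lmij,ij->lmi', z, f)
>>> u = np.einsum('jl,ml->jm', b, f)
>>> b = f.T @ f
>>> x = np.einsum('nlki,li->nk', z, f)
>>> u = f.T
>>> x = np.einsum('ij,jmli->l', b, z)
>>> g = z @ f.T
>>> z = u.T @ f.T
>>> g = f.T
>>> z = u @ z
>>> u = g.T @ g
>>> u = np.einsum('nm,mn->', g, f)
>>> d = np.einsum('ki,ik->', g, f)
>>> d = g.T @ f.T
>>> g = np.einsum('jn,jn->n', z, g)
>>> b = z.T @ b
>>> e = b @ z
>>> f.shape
(3, 2)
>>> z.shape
(2, 3)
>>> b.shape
(3, 2)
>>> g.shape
(3,)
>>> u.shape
()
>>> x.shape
(3,)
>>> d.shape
(3, 3)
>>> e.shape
(3, 3)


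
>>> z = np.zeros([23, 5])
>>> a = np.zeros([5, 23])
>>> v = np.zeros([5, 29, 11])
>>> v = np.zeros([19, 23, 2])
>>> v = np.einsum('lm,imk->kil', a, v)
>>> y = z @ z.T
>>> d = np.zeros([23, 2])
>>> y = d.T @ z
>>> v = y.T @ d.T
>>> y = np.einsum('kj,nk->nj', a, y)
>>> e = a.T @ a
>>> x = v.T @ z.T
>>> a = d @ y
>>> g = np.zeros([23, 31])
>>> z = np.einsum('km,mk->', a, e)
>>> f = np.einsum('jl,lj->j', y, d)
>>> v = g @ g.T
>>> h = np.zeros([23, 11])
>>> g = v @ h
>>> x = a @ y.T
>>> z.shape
()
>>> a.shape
(23, 23)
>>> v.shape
(23, 23)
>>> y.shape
(2, 23)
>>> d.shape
(23, 2)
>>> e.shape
(23, 23)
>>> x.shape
(23, 2)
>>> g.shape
(23, 11)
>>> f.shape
(2,)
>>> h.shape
(23, 11)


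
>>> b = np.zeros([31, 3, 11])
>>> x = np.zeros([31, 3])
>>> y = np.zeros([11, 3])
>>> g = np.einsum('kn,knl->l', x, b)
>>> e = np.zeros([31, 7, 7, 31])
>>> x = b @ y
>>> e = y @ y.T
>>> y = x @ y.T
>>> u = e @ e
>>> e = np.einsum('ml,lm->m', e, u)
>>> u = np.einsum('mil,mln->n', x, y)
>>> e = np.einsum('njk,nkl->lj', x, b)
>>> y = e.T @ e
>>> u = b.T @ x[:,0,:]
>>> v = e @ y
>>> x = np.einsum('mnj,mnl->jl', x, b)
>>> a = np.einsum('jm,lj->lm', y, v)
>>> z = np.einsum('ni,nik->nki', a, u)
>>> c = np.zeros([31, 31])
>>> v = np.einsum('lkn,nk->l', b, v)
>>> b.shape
(31, 3, 11)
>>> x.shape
(3, 11)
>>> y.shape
(3, 3)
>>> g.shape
(11,)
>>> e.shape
(11, 3)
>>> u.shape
(11, 3, 3)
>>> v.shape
(31,)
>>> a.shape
(11, 3)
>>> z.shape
(11, 3, 3)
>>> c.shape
(31, 31)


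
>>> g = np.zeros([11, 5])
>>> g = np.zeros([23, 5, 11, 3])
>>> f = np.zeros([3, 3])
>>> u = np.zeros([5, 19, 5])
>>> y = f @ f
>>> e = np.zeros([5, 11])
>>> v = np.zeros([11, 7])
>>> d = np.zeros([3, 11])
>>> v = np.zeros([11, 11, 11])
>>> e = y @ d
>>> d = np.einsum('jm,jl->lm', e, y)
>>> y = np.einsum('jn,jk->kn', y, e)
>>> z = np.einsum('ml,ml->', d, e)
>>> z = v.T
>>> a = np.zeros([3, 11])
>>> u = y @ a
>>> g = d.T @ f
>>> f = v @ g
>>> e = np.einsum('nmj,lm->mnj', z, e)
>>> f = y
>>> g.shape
(11, 3)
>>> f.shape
(11, 3)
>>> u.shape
(11, 11)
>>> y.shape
(11, 3)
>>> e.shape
(11, 11, 11)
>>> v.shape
(11, 11, 11)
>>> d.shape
(3, 11)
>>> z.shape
(11, 11, 11)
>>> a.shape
(3, 11)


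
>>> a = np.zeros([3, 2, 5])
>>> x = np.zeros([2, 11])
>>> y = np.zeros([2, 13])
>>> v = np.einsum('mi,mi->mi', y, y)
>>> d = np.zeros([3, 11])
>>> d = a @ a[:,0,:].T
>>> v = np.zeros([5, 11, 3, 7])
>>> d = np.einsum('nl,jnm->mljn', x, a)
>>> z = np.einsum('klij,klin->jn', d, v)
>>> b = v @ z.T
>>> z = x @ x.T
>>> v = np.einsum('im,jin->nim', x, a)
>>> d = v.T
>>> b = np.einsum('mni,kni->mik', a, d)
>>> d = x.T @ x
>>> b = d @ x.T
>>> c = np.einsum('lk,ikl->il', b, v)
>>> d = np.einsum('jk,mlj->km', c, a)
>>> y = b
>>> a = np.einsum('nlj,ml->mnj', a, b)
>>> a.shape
(11, 3, 5)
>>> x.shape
(2, 11)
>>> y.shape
(11, 2)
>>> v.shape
(5, 2, 11)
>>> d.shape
(11, 3)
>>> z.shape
(2, 2)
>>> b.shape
(11, 2)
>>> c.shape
(5, 11)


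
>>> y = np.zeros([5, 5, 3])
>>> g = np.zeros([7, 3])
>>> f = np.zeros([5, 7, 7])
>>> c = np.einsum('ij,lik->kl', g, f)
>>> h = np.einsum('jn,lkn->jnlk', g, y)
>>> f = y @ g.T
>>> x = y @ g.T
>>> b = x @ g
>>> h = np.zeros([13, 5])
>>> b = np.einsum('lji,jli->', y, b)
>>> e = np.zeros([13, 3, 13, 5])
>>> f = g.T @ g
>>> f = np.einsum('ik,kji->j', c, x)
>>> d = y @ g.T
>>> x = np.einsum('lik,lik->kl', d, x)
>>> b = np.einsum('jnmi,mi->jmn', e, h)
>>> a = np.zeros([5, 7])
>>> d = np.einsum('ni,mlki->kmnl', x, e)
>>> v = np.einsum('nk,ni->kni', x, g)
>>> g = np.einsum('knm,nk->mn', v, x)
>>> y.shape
(5, 5, 3)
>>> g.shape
(3, 7)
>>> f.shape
(5,)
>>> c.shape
(7, 5)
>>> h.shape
(13, 5)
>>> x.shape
(7, 5)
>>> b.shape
(13, 13, 3)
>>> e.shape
(13, 3, 13, 5)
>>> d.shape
(13, 13, 7, 3)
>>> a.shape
(5, 7)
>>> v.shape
(5, 7, 3)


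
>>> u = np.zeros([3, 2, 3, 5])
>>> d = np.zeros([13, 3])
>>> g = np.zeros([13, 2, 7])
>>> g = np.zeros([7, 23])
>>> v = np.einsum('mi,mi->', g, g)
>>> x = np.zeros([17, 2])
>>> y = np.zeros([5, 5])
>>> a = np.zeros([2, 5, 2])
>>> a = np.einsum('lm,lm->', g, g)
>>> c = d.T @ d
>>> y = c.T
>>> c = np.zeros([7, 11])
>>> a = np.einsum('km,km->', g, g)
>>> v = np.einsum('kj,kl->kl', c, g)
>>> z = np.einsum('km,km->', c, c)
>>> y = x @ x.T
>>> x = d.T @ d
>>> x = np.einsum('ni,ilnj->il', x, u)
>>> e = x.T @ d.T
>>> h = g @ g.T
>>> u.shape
(3, 2, 3, 5)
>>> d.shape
(13, 3)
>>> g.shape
(7, 23)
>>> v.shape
(7, 23)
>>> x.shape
(3, 2)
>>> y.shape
(17, 17)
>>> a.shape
()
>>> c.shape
(7, 11)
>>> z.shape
()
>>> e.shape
(2, 13)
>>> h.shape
(7, 7)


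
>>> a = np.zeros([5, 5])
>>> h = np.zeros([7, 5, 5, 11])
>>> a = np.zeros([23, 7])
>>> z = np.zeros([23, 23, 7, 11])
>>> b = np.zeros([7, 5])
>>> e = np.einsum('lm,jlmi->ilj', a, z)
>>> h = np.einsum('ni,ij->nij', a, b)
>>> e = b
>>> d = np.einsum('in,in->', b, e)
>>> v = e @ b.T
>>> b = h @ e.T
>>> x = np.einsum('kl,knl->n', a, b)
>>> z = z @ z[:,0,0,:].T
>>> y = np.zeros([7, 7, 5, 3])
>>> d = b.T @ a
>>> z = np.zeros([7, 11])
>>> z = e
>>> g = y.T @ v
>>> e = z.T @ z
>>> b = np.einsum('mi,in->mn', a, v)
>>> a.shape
(23, 7)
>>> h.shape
(23, 7, 5)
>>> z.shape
(7, 5)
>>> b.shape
(23, 7)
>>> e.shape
(5, 5)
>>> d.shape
(7, 7, 7)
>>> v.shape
(7, 7)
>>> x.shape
(7,)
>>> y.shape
(7, 7, 5, 3)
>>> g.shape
(3, 5, 7, 7)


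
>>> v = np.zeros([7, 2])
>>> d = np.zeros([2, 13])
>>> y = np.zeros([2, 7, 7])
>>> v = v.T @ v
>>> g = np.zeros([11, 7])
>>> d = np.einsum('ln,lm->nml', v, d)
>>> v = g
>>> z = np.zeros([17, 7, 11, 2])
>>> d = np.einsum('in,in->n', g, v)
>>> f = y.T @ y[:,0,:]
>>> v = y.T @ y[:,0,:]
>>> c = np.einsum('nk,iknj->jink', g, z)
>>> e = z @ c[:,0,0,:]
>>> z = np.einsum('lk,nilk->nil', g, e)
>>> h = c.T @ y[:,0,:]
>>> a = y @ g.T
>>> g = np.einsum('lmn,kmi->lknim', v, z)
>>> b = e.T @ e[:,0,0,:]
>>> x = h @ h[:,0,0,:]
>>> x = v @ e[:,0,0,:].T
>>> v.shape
(7, 7, 7)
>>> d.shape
(7,)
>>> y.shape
(2, 7, 7)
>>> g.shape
(7, 17, 7, 11, 7)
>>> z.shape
(17, 7, 11)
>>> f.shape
(7, 7, 7)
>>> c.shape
(2, 17, 11, 7)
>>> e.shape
(17, 7, 11, 7)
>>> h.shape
(7, 11, 17, 7)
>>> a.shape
(2, 7, 11)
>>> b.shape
(7, 11, 7, 7)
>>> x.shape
(7, 7, 17)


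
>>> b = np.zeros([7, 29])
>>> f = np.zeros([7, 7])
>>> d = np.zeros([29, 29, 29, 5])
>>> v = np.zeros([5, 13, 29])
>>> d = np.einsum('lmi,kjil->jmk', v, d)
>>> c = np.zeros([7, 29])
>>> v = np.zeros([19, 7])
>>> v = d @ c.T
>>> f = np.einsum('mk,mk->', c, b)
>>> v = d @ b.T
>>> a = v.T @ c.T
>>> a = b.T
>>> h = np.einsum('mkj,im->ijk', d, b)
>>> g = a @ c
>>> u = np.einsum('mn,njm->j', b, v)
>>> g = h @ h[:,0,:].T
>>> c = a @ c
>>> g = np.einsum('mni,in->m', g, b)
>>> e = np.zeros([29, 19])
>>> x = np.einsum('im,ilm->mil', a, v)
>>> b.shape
(7, 29)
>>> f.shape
()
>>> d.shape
(29, 13, 29)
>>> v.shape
(29, 13, 7)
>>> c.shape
(29, 29)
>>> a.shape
(29, 7)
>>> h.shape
(7, 29, 13)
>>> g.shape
(7,)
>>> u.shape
(13,)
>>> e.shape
(29, 19)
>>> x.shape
(7, 29, 13)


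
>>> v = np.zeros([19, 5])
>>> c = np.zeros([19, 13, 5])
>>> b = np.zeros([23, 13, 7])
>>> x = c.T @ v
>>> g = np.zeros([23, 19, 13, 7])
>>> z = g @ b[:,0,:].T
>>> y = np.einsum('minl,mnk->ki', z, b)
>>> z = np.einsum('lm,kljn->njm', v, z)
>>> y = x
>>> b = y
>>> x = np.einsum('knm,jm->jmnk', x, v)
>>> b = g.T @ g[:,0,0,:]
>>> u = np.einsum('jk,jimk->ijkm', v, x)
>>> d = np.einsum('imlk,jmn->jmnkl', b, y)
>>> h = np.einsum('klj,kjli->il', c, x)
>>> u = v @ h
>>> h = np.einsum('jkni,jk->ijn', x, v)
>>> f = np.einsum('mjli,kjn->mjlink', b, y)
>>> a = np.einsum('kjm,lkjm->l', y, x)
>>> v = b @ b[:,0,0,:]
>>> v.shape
(7, 13, 19, 7)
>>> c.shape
(19, 13, 5)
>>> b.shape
(7, 13, 19, 7)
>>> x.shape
(19, 5, 13, 5)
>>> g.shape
(23, 19, 13, 7)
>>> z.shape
(23, 13, 5)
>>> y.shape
(5, 13, 5)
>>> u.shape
(19, 13)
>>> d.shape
(5, 13, 5, 7, 19)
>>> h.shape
(5, 19, 13)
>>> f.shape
(7, 13, 19, 7, 5, 5)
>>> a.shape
(19,)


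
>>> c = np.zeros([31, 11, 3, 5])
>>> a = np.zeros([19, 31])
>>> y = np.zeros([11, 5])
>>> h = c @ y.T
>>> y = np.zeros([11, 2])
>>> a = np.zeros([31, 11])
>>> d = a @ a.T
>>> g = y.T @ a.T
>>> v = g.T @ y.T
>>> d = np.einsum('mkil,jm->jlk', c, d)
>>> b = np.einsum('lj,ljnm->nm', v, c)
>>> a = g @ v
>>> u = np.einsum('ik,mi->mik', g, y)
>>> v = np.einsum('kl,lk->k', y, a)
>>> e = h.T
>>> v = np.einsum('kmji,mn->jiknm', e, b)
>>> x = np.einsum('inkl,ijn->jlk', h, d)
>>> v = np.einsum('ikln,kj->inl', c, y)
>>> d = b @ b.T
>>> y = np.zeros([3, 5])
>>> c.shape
(31, 11, 3, 5)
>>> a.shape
(2, 11)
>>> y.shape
(3, 5)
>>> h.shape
(31, 11, 3, 11)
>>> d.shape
(3, 3)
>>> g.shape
(2, 31)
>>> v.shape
(31, 5, 3)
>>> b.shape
(3, 5)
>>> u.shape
(11, 2, 31)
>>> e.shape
(11, 3, 11, 31)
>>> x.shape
(5, 11, 3)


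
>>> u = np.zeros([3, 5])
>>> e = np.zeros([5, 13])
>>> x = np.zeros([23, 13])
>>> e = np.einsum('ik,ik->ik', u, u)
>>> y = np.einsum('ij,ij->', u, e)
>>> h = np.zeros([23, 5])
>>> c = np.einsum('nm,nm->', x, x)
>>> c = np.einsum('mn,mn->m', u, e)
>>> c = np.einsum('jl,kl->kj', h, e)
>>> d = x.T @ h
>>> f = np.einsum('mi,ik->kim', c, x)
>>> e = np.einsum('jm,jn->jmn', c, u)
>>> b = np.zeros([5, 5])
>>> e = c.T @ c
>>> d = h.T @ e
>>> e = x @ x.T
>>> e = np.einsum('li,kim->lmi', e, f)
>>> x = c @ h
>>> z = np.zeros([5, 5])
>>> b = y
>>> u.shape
(3, 5)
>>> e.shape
(23, 3, 23)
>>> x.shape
(3, 5)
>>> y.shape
()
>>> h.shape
(23, 5)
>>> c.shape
(3, 23)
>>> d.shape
(5, 23)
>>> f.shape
(13, 23, 3)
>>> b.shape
()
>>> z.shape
(5, 5)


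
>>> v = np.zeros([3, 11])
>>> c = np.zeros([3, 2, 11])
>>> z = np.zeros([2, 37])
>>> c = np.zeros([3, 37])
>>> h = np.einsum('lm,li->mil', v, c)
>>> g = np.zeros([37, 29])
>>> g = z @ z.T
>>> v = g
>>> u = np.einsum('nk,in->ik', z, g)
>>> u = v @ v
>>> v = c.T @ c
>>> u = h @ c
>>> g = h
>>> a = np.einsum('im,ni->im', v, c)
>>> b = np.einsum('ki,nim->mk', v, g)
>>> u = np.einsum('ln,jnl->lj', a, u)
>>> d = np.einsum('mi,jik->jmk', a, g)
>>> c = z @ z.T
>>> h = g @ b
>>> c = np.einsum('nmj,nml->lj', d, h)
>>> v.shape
(37, 37)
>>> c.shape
(37, 3)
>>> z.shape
(2, 37)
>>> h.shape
(11, 37, 37)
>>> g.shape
(11, 37, 3)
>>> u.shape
(37, 11)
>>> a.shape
(37, 37)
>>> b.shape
(3, 37)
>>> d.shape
(11, 37, 3)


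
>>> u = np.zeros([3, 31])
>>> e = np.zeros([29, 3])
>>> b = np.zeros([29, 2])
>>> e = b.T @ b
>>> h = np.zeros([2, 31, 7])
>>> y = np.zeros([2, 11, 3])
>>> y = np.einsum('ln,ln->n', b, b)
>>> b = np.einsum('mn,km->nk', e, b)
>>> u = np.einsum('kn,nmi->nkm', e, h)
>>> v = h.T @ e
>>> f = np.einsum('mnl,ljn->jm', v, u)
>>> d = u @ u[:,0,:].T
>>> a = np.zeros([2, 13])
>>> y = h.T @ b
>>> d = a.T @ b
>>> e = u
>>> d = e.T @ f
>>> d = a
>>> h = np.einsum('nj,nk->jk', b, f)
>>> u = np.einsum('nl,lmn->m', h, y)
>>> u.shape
(31,)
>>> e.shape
(2, 2, 31)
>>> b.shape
(2, 29)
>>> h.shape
(29, 7)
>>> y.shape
(7, 31, 29)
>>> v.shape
(7, 31, 2)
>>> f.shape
(2, 7)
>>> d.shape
(2, 13)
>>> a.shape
(2, 13)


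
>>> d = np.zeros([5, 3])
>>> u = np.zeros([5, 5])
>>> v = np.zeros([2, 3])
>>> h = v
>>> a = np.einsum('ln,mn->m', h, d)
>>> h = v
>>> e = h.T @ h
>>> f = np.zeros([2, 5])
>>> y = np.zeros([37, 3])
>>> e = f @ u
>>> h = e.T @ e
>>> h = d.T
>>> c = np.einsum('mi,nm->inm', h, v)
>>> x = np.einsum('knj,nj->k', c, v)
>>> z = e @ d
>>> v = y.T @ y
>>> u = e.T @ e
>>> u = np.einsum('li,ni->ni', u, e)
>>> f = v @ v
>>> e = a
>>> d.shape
(5, 3)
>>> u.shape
(2, 5)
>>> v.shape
(3, 3)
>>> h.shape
(3, 5)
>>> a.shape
(5,)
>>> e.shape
(5,)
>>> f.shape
(3, 3)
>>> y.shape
(37, 3)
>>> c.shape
(5, 2, 3)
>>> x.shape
(5,)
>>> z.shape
(2, 3)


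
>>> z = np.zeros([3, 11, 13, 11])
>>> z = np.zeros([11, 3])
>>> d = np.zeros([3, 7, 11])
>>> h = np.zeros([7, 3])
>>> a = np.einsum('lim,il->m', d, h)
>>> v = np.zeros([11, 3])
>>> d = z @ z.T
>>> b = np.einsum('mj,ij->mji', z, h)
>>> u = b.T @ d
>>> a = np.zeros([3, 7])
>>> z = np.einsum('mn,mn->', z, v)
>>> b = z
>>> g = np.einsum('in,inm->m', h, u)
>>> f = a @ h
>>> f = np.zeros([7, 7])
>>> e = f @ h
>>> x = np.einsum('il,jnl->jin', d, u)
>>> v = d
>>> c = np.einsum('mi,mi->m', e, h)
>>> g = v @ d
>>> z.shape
()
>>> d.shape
(11, 11)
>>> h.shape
(7, 3)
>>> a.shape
(3, 7)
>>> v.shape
(11, 11)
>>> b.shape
()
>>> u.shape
(7, 3, 11)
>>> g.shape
(11, 11)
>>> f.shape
(7, 7)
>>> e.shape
(7, 3)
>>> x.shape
(7, 11, 3)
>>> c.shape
(7,)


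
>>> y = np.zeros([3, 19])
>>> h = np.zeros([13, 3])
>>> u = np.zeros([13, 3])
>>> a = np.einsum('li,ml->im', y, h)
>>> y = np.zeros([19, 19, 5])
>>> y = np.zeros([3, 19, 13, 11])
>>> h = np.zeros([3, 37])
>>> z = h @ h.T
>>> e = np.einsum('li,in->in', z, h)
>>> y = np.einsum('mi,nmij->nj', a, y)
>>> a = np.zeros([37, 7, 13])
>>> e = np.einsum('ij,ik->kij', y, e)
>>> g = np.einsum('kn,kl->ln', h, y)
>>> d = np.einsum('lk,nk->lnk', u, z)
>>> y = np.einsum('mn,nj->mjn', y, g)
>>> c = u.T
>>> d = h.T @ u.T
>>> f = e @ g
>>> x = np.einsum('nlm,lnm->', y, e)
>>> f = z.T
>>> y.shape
(3, 37, 11)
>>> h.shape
(3, 37)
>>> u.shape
(13, 3)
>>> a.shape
(37, 7, 13)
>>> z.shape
(3, 3)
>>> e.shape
(37, 3, 11)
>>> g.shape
(11, 37)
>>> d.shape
(37, 13)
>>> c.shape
(3, 13)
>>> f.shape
(3, 3)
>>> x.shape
()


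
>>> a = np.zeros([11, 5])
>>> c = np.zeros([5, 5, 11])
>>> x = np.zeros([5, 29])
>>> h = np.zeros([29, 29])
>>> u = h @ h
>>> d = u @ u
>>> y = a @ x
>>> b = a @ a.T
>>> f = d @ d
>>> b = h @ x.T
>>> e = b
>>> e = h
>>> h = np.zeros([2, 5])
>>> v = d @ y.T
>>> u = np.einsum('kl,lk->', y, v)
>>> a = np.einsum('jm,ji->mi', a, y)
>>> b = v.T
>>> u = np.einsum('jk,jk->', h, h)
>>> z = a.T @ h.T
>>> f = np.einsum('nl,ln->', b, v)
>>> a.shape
(5, 29)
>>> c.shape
(5, 5, 11)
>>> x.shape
(5, 29)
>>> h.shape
(2, 5)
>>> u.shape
()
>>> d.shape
(29, 29)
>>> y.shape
(11, 29)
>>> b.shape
(11, 29)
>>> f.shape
()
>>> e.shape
(29, 29)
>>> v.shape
(29, 11)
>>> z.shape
(29, 2)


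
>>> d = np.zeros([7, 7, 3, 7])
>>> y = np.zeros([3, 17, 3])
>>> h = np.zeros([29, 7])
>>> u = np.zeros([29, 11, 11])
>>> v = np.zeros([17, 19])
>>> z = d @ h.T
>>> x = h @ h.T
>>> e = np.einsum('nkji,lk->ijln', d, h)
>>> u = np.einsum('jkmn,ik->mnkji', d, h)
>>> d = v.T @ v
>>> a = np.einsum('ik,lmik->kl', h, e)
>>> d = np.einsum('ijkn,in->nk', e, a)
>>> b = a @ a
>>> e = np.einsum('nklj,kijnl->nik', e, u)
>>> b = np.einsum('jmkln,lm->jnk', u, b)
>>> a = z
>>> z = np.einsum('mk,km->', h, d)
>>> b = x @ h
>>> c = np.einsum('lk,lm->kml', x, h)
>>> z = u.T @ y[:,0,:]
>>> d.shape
(7, 29)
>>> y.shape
(3, 17, 3)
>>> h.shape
(29, 7)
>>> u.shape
(3, 7, 7, 7, 29)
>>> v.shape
(17, 19)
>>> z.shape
(29, 7, 7, 7, 3)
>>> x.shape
(29, 29)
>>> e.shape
(7, 7, 3)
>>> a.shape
(7, 7, 3, 29)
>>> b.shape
(29, 7)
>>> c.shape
(29, 7, 29)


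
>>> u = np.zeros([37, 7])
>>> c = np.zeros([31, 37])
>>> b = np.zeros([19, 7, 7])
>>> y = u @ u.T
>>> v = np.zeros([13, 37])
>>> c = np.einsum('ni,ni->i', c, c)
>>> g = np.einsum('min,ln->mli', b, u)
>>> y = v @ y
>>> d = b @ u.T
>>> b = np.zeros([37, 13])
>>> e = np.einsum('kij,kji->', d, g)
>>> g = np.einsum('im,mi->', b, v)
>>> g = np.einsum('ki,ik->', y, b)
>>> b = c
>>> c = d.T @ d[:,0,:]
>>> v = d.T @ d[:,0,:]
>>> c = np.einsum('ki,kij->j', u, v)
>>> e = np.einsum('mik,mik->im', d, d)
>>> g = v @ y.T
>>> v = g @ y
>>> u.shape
(37, 7)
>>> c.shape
(37,)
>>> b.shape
(37,)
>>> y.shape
(13, 37)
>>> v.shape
(37, 7, 37)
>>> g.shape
(37, 7, 13)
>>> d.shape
(19, 7, 37)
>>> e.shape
(7, 19)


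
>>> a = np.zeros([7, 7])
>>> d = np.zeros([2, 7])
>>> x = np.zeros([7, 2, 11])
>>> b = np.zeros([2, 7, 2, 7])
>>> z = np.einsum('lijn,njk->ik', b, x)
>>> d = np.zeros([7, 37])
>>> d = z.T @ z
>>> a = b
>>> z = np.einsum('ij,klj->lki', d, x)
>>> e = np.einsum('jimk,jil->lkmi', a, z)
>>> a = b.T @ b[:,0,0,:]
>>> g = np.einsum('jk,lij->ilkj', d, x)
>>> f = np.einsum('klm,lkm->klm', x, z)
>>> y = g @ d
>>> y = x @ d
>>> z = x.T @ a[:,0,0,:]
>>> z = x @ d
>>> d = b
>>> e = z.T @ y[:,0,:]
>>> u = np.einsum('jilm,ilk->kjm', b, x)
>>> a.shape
(7, 2, 7, 7)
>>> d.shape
(2, 7, 2, 7)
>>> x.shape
(7, 2, 11)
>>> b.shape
(2, 7, 2, 7)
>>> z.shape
(7, 2, 11)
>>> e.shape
(11, 2, 11)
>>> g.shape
(2, 7, 11, 11)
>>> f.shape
(7, 2, 11)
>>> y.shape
(7, 2, 11)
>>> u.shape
(11, 2, 7)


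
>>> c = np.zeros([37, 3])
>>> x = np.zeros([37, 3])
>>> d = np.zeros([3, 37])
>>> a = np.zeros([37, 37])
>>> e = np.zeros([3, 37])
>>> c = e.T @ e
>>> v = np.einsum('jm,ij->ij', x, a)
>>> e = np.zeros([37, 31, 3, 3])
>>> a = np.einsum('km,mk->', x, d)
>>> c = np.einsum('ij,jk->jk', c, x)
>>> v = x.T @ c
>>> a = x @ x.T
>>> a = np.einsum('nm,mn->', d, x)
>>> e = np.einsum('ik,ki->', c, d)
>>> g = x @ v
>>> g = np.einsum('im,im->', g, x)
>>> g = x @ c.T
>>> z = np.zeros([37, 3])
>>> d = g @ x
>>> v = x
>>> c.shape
(37, 3)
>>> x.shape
(37, 3)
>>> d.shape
(37, 3)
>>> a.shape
()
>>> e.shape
()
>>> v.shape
(37, 3)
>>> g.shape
(37, 37)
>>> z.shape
(37, 3)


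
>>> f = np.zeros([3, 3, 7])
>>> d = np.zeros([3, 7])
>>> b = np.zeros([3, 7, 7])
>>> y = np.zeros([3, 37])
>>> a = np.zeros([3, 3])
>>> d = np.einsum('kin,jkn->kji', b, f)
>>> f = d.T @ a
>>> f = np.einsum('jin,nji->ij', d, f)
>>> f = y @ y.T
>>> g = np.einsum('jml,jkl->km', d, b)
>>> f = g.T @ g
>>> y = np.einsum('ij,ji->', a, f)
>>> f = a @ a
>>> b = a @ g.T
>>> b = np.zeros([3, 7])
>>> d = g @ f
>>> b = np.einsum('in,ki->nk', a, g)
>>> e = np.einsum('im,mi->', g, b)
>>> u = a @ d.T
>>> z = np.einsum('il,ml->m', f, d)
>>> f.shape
(3, 3)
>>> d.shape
(7, 3)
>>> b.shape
(3, 7)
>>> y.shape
()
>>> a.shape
(3, 3)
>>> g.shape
(7, 3)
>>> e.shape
()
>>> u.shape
(3, 7)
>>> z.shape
(7,)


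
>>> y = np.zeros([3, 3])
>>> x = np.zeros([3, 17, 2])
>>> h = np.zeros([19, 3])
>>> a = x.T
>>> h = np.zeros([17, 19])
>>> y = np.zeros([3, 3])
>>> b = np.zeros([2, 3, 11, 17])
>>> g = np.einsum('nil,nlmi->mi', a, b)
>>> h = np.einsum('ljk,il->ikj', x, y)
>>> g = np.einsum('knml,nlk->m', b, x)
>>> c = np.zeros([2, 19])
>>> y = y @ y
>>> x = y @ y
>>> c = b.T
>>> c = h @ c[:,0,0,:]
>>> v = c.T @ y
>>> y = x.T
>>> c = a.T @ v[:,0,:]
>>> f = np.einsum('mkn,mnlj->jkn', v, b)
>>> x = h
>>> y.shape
(3, 3)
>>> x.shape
(3, 2, 17)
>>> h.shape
(3, 2, 17)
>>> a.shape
(2, 17, 3)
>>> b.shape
(2, 3, 11, 17)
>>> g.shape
(11,)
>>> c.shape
(3, 17, 3)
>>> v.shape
(2, 2, 3)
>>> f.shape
(17, 2, 3)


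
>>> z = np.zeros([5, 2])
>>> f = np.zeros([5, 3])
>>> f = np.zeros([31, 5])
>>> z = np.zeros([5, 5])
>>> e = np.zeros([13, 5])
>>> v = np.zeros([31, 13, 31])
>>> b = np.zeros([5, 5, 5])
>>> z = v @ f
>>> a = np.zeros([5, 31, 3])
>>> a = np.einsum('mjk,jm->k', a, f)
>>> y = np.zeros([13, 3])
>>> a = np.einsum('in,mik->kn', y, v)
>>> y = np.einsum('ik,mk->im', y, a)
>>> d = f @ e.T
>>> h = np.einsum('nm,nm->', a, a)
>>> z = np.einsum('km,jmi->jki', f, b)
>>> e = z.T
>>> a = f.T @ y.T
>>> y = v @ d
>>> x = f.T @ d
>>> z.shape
(5, 31, 5)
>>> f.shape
(31, 5)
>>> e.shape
(5, 31, 5)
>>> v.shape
(31, 13, 31)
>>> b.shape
(5, 5, 5)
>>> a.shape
(5, 13)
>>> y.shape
(31, 13, 13)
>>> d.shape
(31, 13)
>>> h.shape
()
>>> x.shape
(5, 13)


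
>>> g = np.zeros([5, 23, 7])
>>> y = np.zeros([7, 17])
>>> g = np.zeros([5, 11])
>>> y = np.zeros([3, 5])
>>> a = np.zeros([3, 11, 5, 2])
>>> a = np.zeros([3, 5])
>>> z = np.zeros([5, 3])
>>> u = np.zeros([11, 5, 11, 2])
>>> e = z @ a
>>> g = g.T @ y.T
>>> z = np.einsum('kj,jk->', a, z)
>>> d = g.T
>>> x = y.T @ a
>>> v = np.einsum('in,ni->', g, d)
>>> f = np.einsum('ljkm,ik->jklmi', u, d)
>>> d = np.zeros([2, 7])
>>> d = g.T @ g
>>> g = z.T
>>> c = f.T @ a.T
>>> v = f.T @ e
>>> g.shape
()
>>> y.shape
(3, 5)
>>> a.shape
(3, 5)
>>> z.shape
()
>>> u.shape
(11, 5, 11, 2)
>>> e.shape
(5, 5)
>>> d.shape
(3, 3)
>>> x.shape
(5, 5)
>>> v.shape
(3, 2, 11, 11, 5)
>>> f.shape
(5, 11, 11, 2, 3)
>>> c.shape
(3, 2, 11, 11, 3)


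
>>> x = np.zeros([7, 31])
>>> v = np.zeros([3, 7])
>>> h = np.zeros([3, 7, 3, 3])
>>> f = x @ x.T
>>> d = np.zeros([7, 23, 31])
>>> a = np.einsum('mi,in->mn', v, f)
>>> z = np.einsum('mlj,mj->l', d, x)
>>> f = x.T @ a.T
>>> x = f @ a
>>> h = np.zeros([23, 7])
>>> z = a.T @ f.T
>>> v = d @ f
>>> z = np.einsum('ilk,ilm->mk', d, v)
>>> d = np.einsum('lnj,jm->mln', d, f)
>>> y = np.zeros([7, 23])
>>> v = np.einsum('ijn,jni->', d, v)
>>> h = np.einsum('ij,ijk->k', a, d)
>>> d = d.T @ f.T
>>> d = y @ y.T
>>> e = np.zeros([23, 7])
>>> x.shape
(31, 7)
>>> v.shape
()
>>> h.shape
(23,)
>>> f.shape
(31, 3)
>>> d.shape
(7, 7)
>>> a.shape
(3, 7)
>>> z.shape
(3, 31)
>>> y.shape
(7, 23)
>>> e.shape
(23, 7)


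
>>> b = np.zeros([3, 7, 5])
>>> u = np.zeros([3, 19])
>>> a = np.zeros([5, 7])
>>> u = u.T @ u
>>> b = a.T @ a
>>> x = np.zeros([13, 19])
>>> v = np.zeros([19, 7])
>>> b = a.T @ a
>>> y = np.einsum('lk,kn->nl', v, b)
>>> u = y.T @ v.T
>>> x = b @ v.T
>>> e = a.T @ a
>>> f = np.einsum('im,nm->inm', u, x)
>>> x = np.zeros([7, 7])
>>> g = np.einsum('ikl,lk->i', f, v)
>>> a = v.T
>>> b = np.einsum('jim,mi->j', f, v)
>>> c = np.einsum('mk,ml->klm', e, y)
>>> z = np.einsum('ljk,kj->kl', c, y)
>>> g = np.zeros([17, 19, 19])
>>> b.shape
(19,)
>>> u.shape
(19, 19)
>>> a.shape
(7, 19)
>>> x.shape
(7, 7)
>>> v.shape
(19, 7)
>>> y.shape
(7, 19)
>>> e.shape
(7, 7)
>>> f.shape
(19, 7, 19)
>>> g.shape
(17, 19, 19)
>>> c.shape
(7, 19, 7)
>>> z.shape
(7, 7)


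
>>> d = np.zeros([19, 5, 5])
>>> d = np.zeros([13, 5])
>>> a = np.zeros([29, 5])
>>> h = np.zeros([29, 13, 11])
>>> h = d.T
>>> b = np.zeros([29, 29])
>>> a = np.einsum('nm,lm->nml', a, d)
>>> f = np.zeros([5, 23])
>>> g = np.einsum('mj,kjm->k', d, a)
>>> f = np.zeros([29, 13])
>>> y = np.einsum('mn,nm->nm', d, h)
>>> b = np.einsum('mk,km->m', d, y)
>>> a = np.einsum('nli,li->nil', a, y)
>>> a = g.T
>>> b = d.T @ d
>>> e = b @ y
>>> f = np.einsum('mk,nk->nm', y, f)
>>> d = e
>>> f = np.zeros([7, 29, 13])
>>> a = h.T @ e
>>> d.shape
(5, 13)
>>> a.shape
(13, 13)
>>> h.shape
(5, 13)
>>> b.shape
(5, 5)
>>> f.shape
(7, 29, 13)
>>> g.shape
(29,)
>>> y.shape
(5, 13)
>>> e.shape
(5, 13)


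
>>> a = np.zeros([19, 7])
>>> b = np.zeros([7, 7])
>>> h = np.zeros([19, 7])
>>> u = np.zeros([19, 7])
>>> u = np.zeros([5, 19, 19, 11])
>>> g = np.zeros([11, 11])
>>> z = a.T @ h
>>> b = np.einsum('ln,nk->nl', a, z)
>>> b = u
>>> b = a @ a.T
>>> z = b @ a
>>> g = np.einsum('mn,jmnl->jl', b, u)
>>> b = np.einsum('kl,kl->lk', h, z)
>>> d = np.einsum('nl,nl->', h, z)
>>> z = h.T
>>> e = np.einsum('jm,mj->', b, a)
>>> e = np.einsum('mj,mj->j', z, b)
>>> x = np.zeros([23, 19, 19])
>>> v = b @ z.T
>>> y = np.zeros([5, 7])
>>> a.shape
(19, 7)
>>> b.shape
(7, 19)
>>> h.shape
(19, 7)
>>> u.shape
(5, 19, 19, 11)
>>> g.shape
(5, 11)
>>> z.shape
(7, 19)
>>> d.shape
()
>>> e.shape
(19,)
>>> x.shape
(23, 19, 19)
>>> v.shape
(7, 7)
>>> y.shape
(5, 7)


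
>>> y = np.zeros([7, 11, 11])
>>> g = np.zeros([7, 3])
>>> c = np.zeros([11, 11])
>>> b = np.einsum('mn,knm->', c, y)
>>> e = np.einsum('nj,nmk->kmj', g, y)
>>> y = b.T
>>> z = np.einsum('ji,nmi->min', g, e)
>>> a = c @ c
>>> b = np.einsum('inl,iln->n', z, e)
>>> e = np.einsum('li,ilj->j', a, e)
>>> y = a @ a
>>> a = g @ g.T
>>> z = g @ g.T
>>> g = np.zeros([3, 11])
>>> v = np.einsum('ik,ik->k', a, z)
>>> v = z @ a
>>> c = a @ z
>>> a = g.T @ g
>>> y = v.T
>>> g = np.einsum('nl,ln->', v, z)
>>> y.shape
(7, 7)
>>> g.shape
()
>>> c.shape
(7, 7)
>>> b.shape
(3,)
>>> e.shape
(3,)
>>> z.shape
(7, 7)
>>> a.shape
(11, 11)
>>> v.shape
(7, 7)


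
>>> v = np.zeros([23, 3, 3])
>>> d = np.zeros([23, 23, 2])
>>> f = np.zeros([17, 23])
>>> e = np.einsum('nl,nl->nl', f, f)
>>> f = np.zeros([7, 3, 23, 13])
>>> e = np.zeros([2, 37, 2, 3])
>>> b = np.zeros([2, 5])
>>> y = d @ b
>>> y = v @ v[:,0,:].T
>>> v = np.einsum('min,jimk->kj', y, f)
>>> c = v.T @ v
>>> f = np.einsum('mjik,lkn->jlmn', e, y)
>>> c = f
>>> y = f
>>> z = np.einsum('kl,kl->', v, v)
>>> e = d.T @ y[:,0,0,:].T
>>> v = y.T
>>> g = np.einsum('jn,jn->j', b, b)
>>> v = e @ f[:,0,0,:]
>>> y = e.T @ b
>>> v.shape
(2, 23, 23)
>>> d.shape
(23, 23, 2)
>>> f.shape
(37, 23, 2, 23)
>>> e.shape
(2, 23, 37)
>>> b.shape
(2, 5)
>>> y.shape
(37, 23, 5)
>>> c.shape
(37, 23, 2, 23)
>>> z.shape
()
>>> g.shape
(2,)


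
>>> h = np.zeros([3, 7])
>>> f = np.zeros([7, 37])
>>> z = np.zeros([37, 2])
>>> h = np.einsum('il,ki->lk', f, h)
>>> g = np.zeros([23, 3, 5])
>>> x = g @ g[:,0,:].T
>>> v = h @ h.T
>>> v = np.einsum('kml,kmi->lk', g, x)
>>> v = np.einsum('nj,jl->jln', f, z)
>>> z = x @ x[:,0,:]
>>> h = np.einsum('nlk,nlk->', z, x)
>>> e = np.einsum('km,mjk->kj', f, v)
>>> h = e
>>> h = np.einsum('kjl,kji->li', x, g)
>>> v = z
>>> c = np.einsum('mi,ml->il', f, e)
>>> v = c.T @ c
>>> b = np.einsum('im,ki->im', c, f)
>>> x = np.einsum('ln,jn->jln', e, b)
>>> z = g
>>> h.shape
(23, 5)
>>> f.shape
(7, 37)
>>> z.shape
(23, 3, 5)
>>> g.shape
(23, 3, 5)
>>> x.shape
(37, 7, 2)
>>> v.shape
(2, 2)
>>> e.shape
(7, 2)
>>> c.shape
(37, 2)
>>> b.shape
(37, 2)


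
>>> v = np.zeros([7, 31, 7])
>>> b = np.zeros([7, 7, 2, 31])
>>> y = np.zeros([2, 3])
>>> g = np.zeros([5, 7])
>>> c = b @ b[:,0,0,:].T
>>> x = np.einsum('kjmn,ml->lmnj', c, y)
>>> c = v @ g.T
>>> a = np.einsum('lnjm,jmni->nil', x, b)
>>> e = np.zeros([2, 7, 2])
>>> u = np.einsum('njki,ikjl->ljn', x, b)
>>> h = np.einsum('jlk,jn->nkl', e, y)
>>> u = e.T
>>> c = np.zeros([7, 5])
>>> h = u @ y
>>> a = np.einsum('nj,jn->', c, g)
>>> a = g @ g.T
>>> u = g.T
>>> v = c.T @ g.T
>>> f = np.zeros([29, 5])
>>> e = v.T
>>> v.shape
(5, 5)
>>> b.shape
(7, 7, 2, 31)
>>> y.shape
(2, 3)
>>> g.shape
(5, 7)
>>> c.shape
(7, 5)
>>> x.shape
(3, 2, 7, 7)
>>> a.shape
(5, 5)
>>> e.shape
(5, 5)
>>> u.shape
(7, 5)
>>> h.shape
(2, 7, 3)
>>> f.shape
(29, 5)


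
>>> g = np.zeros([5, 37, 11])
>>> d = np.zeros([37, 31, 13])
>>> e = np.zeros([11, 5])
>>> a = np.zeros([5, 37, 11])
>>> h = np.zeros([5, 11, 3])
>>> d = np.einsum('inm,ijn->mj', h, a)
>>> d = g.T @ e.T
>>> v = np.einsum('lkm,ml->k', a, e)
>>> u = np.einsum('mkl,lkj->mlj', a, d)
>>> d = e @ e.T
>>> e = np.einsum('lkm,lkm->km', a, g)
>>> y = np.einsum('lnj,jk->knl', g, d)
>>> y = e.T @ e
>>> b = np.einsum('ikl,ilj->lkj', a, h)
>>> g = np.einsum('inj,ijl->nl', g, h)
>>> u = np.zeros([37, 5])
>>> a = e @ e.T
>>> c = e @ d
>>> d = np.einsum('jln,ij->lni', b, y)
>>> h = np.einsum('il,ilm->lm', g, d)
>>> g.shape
(37, 3)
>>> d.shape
(37, 3, 11)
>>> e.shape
(37, 11)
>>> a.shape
(37, 37)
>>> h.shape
(3, 11)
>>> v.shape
(37,)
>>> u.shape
(37, 5)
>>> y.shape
(11, 11)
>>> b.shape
(11, 37, 3)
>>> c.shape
(37, 11)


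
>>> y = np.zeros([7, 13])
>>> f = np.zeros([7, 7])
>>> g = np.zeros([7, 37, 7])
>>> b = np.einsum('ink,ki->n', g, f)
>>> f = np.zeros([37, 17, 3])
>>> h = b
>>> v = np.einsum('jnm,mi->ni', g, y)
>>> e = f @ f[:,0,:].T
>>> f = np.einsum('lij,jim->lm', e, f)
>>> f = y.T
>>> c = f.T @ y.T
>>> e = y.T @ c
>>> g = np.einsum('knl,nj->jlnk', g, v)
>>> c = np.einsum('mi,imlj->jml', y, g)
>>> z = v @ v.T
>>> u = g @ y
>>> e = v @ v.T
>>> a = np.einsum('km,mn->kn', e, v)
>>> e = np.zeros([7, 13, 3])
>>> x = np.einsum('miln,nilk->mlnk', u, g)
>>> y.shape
(7, 13)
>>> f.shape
(13, 7)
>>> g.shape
(13, 7, 37, 7)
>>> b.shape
(37,)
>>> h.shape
(37,)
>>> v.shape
(37, 13)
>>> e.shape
(7, 13, 3)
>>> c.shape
(7, 7, 37)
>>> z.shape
(37, 37)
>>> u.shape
(13, 7, 37, 13)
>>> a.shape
(37, 13)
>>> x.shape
(13, 37, 13, 7)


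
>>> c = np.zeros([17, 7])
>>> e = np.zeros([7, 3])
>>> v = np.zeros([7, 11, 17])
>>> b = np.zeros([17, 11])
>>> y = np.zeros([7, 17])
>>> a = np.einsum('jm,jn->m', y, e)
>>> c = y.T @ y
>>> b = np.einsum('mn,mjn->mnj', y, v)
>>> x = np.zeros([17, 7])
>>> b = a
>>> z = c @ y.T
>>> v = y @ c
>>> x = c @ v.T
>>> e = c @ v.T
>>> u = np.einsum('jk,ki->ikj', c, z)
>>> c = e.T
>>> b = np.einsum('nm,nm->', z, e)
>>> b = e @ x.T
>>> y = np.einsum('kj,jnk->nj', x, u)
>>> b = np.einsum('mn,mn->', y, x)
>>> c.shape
(7, 17)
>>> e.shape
(17, 7)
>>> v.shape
(7, 17)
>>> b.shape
()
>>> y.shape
(17, 7)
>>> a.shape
(17,)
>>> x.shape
(17, 7)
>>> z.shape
(17, 7)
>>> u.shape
(7, 17, 17)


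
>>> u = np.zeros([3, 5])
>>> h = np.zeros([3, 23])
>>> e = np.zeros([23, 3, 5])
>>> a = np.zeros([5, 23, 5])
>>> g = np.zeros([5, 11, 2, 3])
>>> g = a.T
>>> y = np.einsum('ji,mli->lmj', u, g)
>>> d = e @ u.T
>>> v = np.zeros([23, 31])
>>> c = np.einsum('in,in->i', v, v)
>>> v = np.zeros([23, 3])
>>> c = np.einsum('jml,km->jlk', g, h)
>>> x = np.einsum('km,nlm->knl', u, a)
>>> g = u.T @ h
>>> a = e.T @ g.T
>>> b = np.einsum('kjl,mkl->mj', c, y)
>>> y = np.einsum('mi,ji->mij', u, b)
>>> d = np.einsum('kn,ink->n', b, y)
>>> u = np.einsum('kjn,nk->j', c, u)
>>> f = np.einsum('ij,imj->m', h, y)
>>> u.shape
(5,)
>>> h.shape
(3, 23)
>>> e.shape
(23, 3, 5)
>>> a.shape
(5, 3, 5)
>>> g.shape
(5, 23)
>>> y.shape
(3, 5, 23)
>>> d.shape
(5,)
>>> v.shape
(23, 3)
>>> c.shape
(5, 5, 3)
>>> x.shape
(3, 5, 23)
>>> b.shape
(23, 5)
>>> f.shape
(5,)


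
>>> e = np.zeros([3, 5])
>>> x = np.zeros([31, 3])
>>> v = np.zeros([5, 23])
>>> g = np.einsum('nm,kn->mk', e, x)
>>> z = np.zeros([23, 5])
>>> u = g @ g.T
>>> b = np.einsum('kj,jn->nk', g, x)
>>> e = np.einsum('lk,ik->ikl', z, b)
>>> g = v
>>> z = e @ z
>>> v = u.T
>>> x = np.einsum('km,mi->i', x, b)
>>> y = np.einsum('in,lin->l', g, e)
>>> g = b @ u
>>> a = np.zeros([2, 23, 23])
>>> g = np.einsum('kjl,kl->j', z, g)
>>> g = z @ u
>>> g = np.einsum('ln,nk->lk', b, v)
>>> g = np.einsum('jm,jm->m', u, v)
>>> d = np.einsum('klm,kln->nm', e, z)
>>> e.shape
(3, 5, 23)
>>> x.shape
(5,)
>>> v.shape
(5, 5)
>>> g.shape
(5,)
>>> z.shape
(3, 5, 5)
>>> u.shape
(5, 5)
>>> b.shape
(3, 5)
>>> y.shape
(3,)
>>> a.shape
(2, 23, 23)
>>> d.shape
(5, 23)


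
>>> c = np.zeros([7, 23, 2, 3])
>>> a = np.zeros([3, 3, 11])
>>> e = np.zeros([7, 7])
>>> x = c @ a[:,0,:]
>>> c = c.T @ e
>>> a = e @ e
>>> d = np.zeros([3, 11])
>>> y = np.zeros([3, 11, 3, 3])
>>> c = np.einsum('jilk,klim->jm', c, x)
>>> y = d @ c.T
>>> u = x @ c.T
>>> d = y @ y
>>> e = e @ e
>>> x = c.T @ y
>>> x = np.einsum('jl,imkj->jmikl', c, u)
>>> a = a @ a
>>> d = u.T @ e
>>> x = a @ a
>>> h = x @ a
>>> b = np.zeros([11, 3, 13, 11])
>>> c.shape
(3, 11)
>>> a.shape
(7, 7)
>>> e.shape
(7, 7)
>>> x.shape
(7, 7)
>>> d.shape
(3, 2, 23, 7)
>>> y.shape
(3, 3)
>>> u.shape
(7, 23, 2, 3)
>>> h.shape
(7, 7)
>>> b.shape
(11, 3, 13, 11)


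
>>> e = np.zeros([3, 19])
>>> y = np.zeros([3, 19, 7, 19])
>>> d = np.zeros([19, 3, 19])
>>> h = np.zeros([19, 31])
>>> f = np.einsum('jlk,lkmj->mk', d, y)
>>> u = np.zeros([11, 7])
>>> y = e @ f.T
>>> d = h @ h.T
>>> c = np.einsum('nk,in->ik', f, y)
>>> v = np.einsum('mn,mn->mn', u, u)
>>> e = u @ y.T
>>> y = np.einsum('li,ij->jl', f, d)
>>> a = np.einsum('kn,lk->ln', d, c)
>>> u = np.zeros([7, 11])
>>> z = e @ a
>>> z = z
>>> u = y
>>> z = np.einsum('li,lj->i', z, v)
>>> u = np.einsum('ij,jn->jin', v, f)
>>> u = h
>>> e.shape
(11, 3)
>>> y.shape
(19, 7)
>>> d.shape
(19, 19)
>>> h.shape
(19, 31)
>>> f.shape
(7, 19)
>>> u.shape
(19, 31)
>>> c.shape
(3, 19)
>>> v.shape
(11, 7)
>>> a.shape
(3, 19)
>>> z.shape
(19,)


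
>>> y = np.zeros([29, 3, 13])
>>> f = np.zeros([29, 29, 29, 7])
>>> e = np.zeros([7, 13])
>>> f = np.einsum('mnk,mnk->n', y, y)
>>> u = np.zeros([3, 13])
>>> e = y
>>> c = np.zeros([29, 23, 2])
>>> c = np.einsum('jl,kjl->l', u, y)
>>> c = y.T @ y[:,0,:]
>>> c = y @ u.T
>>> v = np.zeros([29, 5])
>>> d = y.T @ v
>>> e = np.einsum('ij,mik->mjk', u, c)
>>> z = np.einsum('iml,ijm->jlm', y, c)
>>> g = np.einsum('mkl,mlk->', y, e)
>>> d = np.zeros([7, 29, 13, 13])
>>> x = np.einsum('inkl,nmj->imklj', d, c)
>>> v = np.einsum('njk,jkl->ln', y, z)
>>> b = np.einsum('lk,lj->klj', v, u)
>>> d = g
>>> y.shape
(29, 3, 13)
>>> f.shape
(3,)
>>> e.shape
(29, 13, 3)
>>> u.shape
(3, 13)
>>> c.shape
(29, 3, 3)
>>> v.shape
(3, 29)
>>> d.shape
()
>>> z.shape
(3, 13, 3)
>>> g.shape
()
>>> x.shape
(7, 3, 13, 13, 3)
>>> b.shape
(29, 3, 13)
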